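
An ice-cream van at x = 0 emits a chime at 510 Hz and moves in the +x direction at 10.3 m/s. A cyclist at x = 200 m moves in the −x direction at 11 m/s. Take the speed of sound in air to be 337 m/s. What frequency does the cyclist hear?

The observer lies on the +x side, so the source is heading toward the observer and the observer is heading toward the source.
General Doppler shift: f' = f · (v + v_o)/(v − v_s).
f' = 510 × (337 + 11)/(337 − 10.3) = 510 × 348/326.7 ≈ 543 Hz.

543 Hz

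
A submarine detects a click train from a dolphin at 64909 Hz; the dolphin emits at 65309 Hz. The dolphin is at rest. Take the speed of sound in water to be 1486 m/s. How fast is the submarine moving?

9.1 m/s

f' < f, so the submarine is receding.
f' = f · (v − v_o)/v ⇒ v_o = v · |f'/f − 1|.
v_o = 1486 × |64909/65309 − 1| = 1486 × 0.006125 ≈ 9.1 m/s.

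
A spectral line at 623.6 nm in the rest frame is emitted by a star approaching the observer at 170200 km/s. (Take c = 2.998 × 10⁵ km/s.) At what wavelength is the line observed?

327.5 nm

β = v/c = 170200/299800 = 0.5677.
Relativistic Doppler for wavelength: λ' = λ₀ · √((1 − β)/(1 + β)).
λ' = 623.6 × √(0.4323/1.5677) = 623.6 × 0.52511 ≈ 327.5 nm.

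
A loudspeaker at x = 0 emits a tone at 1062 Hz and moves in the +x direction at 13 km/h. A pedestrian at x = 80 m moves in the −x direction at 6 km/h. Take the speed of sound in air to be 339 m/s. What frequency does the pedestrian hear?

1079 Hz

13 km/h = 3.611 m/s; 6 km/h = 1.667 m/s.
The observer lies on the +x side, so the source is heading toward the observer and the observer is heading toward the source.
With source approaching and observer approaching, f' = f · (v + v_o)/(v − v_s).
f' = 1062 × (339 + 1.667)/(339 − 3.611) = 1062 × 340.67/335.39 ≈ 1079 Hz.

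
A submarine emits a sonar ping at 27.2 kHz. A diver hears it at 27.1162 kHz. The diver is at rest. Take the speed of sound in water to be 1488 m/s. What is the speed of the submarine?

f' < f, so the submarine is receding.
f' = f · v/(v + v_s) ⇒ v_s = v · |1 − f/f'|.
v_s = 1488 × |1 − 27.2/27.1162| = 1488 × 0.00309 ≈ 4.6 m/s.

4.6 m/s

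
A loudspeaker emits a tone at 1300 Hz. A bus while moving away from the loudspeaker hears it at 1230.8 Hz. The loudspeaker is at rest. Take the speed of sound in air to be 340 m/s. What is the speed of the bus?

f' = f · (v − v_o)/v ⇒ v_o = v · |f'/f − 1|.
v_o = 340 × |1230.8/1300 − 1| = 340 × 0.05323 ≈ 18.1 m/s.

18.1 m/s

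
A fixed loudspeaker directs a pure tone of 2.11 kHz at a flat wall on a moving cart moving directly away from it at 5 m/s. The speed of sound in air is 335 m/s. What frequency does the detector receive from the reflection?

2.05 kHz

At the flat wall on a moving cart (a moving observer), f₁ = f₀ · (v − u)/v = 2.11 × 330/335 ≈ 2.08 kHz.
On reflection it acts as a source moving away from the stationary detector: f₂ = f₁ · v/(v + u) = 2.08 × 335/340 ≈ 2.05 kHz.
Equivalently f₂ = f₀ · (v − u)/(v + u).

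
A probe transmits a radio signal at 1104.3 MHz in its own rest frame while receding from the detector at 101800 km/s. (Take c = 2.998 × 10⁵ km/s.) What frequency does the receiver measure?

β = v/c = 101800/299800 = 0.3396.
Relativistic Doppler for frequency: f' = f₀ · √((1 − β)/(1 + β)).
f' = 1104.3 × √(0.6604/1.3396) = 1104.3 × 0.70216 ≈ 775.4 MHz.

775.4 MHz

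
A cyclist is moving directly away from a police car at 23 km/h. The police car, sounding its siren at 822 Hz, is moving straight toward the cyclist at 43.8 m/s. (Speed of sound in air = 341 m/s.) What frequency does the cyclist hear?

23 km/h = 6.389 m/s.
With source approaching and observer receding, f' = f · (v − v_o)/(v − v_s).
f' = 822 × (341 − 6.389)/(341 − 43.8) = 822 × 334.61/297.2 ≈ 925 Hz.

925 Hz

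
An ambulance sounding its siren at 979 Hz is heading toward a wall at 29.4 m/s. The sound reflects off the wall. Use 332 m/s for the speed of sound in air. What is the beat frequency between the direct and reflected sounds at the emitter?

The wall receives the sound from a moving source: f₁ = f₀ · v/(v − v_e) = 979 × 332/302.6 ≈ 1074.1 Hz.
On the return leg the ambulance is a moving observer: f₂ = f₁ · (v + v_e)/v = 1074.1 × 361.4/332 ≈ 1169.2 Hz.
Equivalently f₂ = f₀ · (v + v_e)/(v − v_e).
Beat against the emitted tone: |f₂ − f₀| = 2v_e·f₀/(v − v_e) = 2 × 29.4 × 979/302.6 ≈ 190 Hz.

190 Hz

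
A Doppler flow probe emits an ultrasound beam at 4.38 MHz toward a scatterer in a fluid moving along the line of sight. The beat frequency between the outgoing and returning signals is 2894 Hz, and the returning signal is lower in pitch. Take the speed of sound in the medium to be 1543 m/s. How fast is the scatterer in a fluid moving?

0.51 m/s

Double Doppler shift off a moving reflector: f₂ = f₀ · (v + u)/(v − u) (u > 0 toward emitter).
Returning signal is lower, so f₂ = f₀ − Δf = 4380000 − 2894 = 4377106 Hz.
Rearranging, u = v · (f₂ − f₀)/(f₂ + f₀) = 1543 × -2894/8757106 ≈ -0.51 m/s.
So the scatterer in a fluid is moving at 0.51 m/s away from the emitter.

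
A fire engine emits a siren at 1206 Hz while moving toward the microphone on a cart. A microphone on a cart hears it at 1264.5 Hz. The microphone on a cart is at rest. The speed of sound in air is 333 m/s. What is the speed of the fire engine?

f' = f · v/(v − v_s) ⇒ v_s = v · |1 − f/f'|.
v_s = 333 × |1 − 1206/1264.5| = 333 × 0.04626 ≈ 15.4 m/s.

15.4 m/s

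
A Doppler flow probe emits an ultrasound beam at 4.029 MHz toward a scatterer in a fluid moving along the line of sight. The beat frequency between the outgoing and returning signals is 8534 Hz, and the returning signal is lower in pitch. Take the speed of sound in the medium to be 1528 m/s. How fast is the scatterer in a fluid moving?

Double Doppler shift off a moving reflector: f₂ = f₀ · (v + u)/(v − u) (u > 0 toward emitter).
Returning signal is lower, so f₂ = f₀ − Δf = 4029000 − 8534 = 4020466 Hz.
Rearranging, u = v · (f₂ − f₀)/(f₂ + f₀) = 1528 × -8534/8049466 ≈ -1.62 m/s.
So the scatterer in a fluid is moving at 1.62 m/s away from the emitter.

1.62 m/s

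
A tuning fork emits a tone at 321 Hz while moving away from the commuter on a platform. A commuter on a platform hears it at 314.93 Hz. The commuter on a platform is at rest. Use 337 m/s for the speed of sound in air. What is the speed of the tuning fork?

f' = f · v/(v + v_s) ⇒ v_s = v · |1 − f/f'|.
v_s = 337 × |1 − 321/314.93| = 337 × 0.01927 ≈ 6.5 m/s.

6.5 m/s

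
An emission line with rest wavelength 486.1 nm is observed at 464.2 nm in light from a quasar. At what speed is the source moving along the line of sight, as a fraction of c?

0.046

λ'/λ₀ = 0.9549 < 1 (blueshift), so the source is approaching.
λ'/λ₀ = √((1 − β)/(1 + β)) for an approaching source ⇒ β = (1 − r²)/(1 + r²) with r = λ'/λ₀.
β = (1 − 0.9119)/(1 + 0.9119) ≈ 0.046.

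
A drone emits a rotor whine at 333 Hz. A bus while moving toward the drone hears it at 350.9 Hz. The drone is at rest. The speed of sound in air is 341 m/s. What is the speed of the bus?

18.3 m/s

f' = f · (v + v_o)/v ⇒ v_o = v · |f'/f − 1|.
v_o = 341 × |350.9/333 − 1| = 341 × 0.05375 ≈ 18.3 m/s.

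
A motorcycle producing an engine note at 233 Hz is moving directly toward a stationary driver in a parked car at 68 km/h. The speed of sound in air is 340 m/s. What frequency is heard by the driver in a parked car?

68 km/h = 18.89 m/s.
Only the source moves, toward the listener, so f' = f · v/(v − v_s).
f' = 233 × 340/(340 − 18.89) = 233 × 340/321.1 ≈ 247 Hz.

247 Hz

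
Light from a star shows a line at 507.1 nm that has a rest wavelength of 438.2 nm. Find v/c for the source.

0.145

λ'/λ₀ = 1.1572 > 1 (redshift), so the source is receding.
λ'/λ₀ = √((1 + β)/(1 − β)) for a receding source ⇒ β = (r² − 1)/(r² + 1) with r = λ'/λ₀.
β = (1.3392 − 1)/(1.3392 + 1) ≈ 0.145.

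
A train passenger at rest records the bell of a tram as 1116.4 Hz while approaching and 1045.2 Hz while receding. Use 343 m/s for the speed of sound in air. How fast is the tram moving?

11.3 m/s

f₁/f₂ = (v + v_s)/(v − v_s), so v_s = v · (f₁ − f₂)/(f₁ + f₂).
v_s = 343 × (1116.4 − 1045.2)/(1116.4 + 1045.2) = 343 × 71.2/2161.6 ≈ 11.3 m/s.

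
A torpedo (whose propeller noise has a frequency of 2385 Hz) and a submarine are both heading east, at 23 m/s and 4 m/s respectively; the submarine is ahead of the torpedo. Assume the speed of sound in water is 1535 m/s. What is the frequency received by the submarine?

2415 Hz

The submarine is ahead, so the torpedo is moving toward it while the submarine is moving away from the torpedo.
General Doppler shift: f' = f · (v − v_o)/(v − v_s).
f' = 2385 × (1535 − 4)/(1535 − 23) = 2385 × 1531/1512 ≈ 2415 Hz.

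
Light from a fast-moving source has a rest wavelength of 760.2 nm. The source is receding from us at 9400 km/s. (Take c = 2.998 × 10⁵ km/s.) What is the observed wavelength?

β = v/c = 9400/299800 = 0.0314.
Relativistic Doppler for wavelength: λ' = λ₀ · √((1 + β)/(1 − β)).
λ' = 760.2 × √(1.0314/0.9686) = 760.2 × 1.03186 ≈ 784.4 nm.

784.4 nm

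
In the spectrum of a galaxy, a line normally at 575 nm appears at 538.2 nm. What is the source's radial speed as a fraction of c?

λ'/λ₀ = 0.9360 < 1 (blueshift), so the source is approaching.
λ'/λ₀ = √((1 − β)/(1 + β)) for an approaching source ⇒ β = (1 − r²)/(1 + r²) with r = λ'/λ₀.
β = (1 − 0.8761)/(1 + 0.8761) ≈ 0.066.

0.066c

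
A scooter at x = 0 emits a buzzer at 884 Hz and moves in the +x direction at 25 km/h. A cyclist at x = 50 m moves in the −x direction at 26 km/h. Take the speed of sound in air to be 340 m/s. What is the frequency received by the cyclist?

922 Hz

25 km/h = 6.944 m/s; 26 km/h = 7.222 m/s.
The observer lies on the +x side, so the source is heading toward the observer and the observer is heading toward the source.
General Doppler shift: f' = f · (v + v_o)/(v − v_s).
f' = 884 × (340 + 7.222)/(340 − 6.944) = 884 × 347.22/333.06 ≈ 922 Hz.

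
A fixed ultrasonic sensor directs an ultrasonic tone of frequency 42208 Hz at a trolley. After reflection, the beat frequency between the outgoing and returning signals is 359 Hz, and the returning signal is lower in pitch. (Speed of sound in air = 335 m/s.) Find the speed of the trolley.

Double Doppler shift off a moving reflector: f₂ = f₀ · (v + u)/(v − u) (u > 0 toward emitter).
Returning signal is lower, so f₂ = f₀ − Δf = 42208 − 359 = 41849 Hz.
Rearranging, u = v · (f₂ − f₀)/(f₂ + f₀) = 335 × -359/84057 ≈ -1.43 m/s.
So the trolley is moving at 1.43 m/s away from the emitter.

1.43 m/s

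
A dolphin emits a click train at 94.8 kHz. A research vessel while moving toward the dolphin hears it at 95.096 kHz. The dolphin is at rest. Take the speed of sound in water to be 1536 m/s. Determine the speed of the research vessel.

4.8 m/s

f' = f · (v + v_o)/v ⇒ v_o = v · |f'/f − 1|.
v_o = 1536 × |95.096/94.8 − 1| = 1536 × 0.003122 ≈ 4.8 m/s.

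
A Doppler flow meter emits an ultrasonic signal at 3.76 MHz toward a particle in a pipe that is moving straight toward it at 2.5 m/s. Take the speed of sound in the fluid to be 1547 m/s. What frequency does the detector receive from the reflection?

At the particle in a pipe (a moving observer), f₁ = f₀ · (v + u)/v = 3.76 × 1549.5/1547 ≈ 3.766 MHz.
On reflection it acts as a source moving toward the stationary detector: f₂ = f₁ · v/(v − u) = 3.766 × 1547/1544.5 ≈ 3.772 MHz.
Equivalently f₂ = f₀ · (v + u)/(v − u).

3.772 MHz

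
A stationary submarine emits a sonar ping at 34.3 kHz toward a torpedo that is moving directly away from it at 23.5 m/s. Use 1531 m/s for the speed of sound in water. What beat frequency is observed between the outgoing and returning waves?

1037 Hz

The torpedo first receives the wave as a moving observer: f₁ = f₀ · (v − u)/v = 34.3 × (1531 − 23.5)/1531 ≈ 33.774 kHz.
The reflection then acts as a moving source: f₂ = f₁ · v/(v + u) ≈ 33.263 kHz.
Equivalently f₂ = f₀ · (v − u)/(v + u).
Beat frequency (with f₀ = 34300 Hz): |f₂ − f₀| = 2u·f₀/(v + u) = 2 × 23.5 × 34300/1554.5 ≈ 1037 Hz.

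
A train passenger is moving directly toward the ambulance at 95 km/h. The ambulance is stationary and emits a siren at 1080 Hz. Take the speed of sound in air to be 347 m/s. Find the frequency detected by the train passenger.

95 km/h = 26.39 m/s.
Moving observer, stationary source: f' = f · (v + v_o)/v.
f' = 1080 × (347 + 26.39)/347 = 1080 × 373.39/347 ≈ 1162 Hz.

1162 Hz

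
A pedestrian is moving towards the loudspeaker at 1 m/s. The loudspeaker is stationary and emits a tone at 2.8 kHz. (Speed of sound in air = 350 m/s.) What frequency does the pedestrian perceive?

Only the observer moves, toward the source, so f' = f · (v + v_o)/v.
f' = 2.8 × (350 + 1)/350 = 2.8 × 351/350 ≈ 2.81 kHz.

2.81 kHz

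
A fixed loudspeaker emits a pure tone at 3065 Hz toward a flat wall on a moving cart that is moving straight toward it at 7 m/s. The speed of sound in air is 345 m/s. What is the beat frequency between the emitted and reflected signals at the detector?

At the flat wall on a moving cart (a moving observer), f₁ = f₀ · (v + u)/v = 3065 × 352/345 ≈ 3127.2 Hz.
On reflection it acts as a source moving toward the stationary detector: f₂ = f₁ · v/(v − u) = 3127.2 × 345/338 ≈ 3192.0 Hz.
Beat frequency: |f₂ − f₀| = 2u·f₀/(v − u) = 2 × 7 × 3065/338 ≈ 127 Hz.

127 Hz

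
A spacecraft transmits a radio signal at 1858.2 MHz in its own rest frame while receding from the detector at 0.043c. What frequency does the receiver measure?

1779.9 MHz

Relativistic Doppler for frequency: f' = f₀ · √((1 − β)/(1 + β)).
f' = 1858.2 × √(0.9570/1.0430) = 1858.2 × 0.95789 ≈ 1779.9 MHz.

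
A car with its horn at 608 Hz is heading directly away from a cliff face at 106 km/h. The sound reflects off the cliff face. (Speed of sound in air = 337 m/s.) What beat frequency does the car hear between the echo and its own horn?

106 km/h = 29.44 m/s.
The cliff face receives the sound from a moving source: f₁ = f₀ · v/(v + v_e) = 608 × 337/366.44 ≈ 559.1 Hz.
On the return leg the car is a moving observer: f₂ = f₁ · (v − v_e)/v = 559.1 × 307.56/337 ≈ 510.3 Hz.
Beat against the emitted tone: |f₂ − f₀| = 2v_e·f₀/(v + v_e) = 2 × 29.44 × 608/366.44 ≈ 98 Hz.

98 Hz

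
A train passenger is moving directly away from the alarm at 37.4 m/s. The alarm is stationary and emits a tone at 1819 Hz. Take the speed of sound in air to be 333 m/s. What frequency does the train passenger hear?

1615 Hz

Moving observer, stationary source: f' = f · (v − v_o)/v.
f' = 1819 × (333 − 37.4)/333 = 1819 × 295.6/333 ≈ 1615 Hz.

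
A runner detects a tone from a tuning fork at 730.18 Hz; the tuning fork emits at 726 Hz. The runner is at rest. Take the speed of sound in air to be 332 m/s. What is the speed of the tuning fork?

f' > f, so the tuning fork is approaching.
f' = f · v/(v − v_s) ⇒ v_s = v · |1 − f/f'|.
v_s = 332 × |1 − 726/730.18| = 332 × 0.005725 ≈ 1.90 m/s.

1.90 m/s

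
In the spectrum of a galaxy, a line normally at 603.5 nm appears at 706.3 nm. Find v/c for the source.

0.156

λ'/λ₀ = 1.1703 > 1 (redshift), so the source is receding.
λ'/λ₀ = √((1 + β)/(1 − β)) for a receding source ⇒ β = (r² − 1)/(r² + 1) with r = λ'/λ₀.
β = (1.3697 − 1)/(1.3697 + 1) ≈ 0.156.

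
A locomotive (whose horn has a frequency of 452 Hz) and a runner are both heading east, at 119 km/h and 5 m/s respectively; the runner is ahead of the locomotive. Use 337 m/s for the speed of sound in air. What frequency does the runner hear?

119 km/h = 33.06 m/s.
The runner is ahead, so the locomotive is moving toward it while the runner is moving away from the locomotive.
Both move, so f' = f · (v − v_o)/(v − v_s).
f' = 452 × (337 − 5)/(337 − 33.06) = 452 × 332/303.94 ≈ 494 Hz.

494 Hz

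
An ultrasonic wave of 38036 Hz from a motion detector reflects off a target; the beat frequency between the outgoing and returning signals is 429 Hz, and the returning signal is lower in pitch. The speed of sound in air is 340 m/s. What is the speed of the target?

Double Doppler shift off a moving reflector: f₂ = f₀ · (v + u)/(v − u) (u > 0 toward emitter).
Returning signal is lower, so f₂ = f₀ − Δf = 38036 − 429 = 37607 Hz.
Rearranging, u = v · (f₂ − f₀)/(f₂ + f₀) = 340 × -429/75643 ≈ -1.93 m/s.
So the target is moving at 1.93 m/s away from the emitter.

1.93 m/s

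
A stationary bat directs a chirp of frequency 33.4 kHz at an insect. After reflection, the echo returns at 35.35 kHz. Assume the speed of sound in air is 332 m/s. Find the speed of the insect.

Double Doppler shift off a moving reflector: f₂ = f₀ · (v + u)/(v − u) (u > 0 toward emitter).
Rearranging, u = v · (f₂ − f₀)/(f₂ + f₀) = 332 × 1.95/68.75 ≈ 9.4 m/s.
So the insect is moving at 9.4 m/s toward the emitter.

9.4 m/s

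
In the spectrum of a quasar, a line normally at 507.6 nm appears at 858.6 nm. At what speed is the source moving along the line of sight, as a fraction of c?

0.482c

λ'/λ₀ = 1.6915 > 1 (redshift), so the source is receding.
λ'/λ₀ = √((1 + β)/(1 − β)) for a receding source ⇒ β = (r² − 1)/(r² + 1) with r = λ'/λ₀.
β = (2.8611 − 1)/(2.8611 + 1) ≈ 0.482.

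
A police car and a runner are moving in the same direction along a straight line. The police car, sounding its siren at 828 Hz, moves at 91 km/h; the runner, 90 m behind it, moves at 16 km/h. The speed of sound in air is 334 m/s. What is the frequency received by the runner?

91 km/h = 25.28 m/s; 16 km/h = 4.444 m/s.
The runner is behind, so the police car is moving away from it while the runner is moving toward the police car.
Both move, so f' = f · (v + v_o)/(v + v_s).
f' = 828 × (334 + 4.444)/(334 + 25.28) = 828 × 338.44/359.28 ≈ 780 Hz.

780 Hz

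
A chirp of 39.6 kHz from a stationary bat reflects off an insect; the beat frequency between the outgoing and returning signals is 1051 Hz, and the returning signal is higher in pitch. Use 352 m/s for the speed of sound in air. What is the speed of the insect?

Double Doppler shift off a moving reflector: f₂ = f₀ · (v + u)/(v − u) (u > 0 toward emitter).
Returning signal is higher, so f₂ = f₀ + Δf = 39600 + 1051 = 40651 Hz.
Rearranging, u = v · (f₂ − f₀)/(f₂ + f₀) = 352 × 1051/80251 ≈ 4.6 m/s.
So the insect is moving at 4.6 m/s toward the emitter.

4.6 m/s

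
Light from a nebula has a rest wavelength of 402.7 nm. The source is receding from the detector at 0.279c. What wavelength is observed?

536.4 nm

Relativistic Doppler for wavelength: λ' = λ₀ · √((1 + β)/(1 − β)).
λ' = 402.7 × √(1.2790/0.7210) = 402.7 × 1.33189 ≈ 536.4 nm.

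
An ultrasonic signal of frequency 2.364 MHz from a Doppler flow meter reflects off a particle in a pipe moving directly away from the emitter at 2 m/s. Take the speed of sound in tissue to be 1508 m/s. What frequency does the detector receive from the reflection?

The particle in a pipe first receives the wave as a moving observer: f₁ = f₀ · (v − u)/v = 2.364 × (1508 − 2)/1508 ≈ 2.361 MHz.
On reflection it acts as a source moving away from the stationary detector: f₂ = f₁ · v/(v + u) = 2.361 × 1508/1510 ≈ 2.358 MHz.

2.358 MHz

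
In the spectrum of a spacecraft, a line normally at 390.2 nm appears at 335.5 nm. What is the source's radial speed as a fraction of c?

λ'/λ₀ = 0.8598 < 1 (blueshift), so the source is approaching.
λ'/λ₀ = √((1 − β)/(1 + β)) for an approaching source ⇒ β = (1 − r²)/(1 + r²) with r = λ'/λ₀.
β = (1 − 0.7393)/(1 + 0.7393) ≈ 0.150.

0.150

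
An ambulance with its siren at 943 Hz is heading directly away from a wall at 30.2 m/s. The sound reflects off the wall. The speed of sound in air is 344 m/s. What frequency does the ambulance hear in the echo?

791 Hz

The wall receives the sound from a moving source: f₁ = f₀ · v/(v + v_e) = 943 × 344/374.2 ≈ 867 Hz.
On the return leg the ambulance is a moving observer: f₂ = f₁ · (v − v_e)/v = 867 × 313.8/344 ≈ 791 Hz.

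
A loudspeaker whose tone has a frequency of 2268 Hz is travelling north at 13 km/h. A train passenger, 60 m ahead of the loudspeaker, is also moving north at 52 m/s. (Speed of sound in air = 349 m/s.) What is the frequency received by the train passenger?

1950 Hz

13 km/h = 3.611 m/s.
The train passenger is ahead, so the loudspeaker is moving toward it while the train passenger is moving away from the loudspeaker.
Both move, so f' = f · (v − v_o)/(v − v_s).
f' = 2268 × (349 − 52)/(349 − 3.611) = 2268 × 297/345.39 ≈ 1950 Hz.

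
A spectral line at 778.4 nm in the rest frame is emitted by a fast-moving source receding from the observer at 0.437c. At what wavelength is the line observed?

Relativistic Doppler for wavelength: λ' = λ₀ · √((1 + β)/(1 − β)).
λ' = 778.4 × √(1.4370/0.5630) = 778.4 × 1.59762 ≈ 1243.6 nm.

1243.6 nm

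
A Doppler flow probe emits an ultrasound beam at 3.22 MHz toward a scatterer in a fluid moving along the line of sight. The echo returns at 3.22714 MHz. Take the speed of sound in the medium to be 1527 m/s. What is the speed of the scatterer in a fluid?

1.69 m/s

Double Doppler shift off a moving reflector: f₂ = f₀ · (v + u)/(v − u) (u > 0 toward emitter).
Rearranging, u = v · (f₂ − f₀)/(f₂ + f₀) = 1527 × 0.00714/6.44714 ≈ 1.69 m/s.
So the scatterer in a fluid is moving at 1.69 m/s toward the emitter.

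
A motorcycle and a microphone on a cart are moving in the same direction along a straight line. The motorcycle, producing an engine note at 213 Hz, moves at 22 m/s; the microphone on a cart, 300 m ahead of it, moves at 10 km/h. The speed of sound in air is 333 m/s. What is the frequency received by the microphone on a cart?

10 km/h = 2.778 m/s.
The microphone on a cart is ahead, so the motorcycle is moving toward it while the microphone on a cart is moving away from the motorcycle.
With source approaching and observer receding, f' = f · (v − v_o)/(v − v_s).
f' = 213 × (333 − 2.778)/(333 − 22) = 213 × 330.22/311 ≈ 226 Hz.

226 Hz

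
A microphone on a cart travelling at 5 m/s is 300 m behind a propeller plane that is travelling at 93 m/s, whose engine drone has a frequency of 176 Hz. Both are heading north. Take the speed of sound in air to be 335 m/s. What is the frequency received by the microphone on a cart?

The microphone on a cart is behind, so the propeller plane is moving away from it while the microphone on a cart is moving toward the propeller plane.
General Doppler shift: f' = f · (v + v_o)/(v + v_s).
f' = 176 × (335 + 5)/(335 + 93) = 176 × 340/428 ≈ 140 Hz.

140 Hz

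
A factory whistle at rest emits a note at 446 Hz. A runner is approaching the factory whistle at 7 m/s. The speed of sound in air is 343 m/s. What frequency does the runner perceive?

Moving observer, stationary source: f' = f · (v + v_o)/v.
f' = 446 × (343 + 7)/343 = 446 × 350/343 ≈ 455 Hz.

455 Hz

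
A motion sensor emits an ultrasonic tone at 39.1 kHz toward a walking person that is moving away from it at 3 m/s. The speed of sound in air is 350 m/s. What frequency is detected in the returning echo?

At the walking person (a moving observer), f₁ = f₀ · (v − u)/v = 39.1 × 347/350 ≈ 38.8 kHz.
The reflection then acts as a moving source: f₂ = f₁ · v/(v + u) ≈ 38.4 kHz.
Equivalently f₂ = f₀ · (v − u)/(v + u).

38.4 kHz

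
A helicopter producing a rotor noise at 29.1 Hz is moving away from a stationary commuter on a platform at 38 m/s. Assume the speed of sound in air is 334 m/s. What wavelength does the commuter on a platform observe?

12.78 m

Moving source, stationary observer: f' = f · v/(v + v_s) since the source is receding.
f' = 29.1 × 334/(334 + 38) ≈ 26.1 Hz.
λ' = v/f' = 334/26.1274 ≈ 12.78 m.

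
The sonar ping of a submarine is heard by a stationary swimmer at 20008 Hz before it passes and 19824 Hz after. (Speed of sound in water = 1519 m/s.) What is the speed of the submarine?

f₁/f₂ = (v + v_s)/(v − v_s), so v_s = v · (f₁ − f₂)/(f₁ + f₂).
v_s = 1519 × (20008 − 19824)/(20008 + 19824) = 1519 × 184/39832 ≈ 7.0 m/s.

7.0 m/s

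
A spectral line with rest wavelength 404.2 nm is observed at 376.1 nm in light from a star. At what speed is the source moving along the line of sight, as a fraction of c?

0.072c

λ'/λ₀ = 0.9305 < 1 (blueshift), so the source is approaching.
λ'/λ₀ = √((1 − β)/(1 + β)) for an approaching source ⇒ β = (1 − r²)/(1 + r²) with r = λ'/λ₀.
β = (1 − 0.8658)/(1 + 0.8658) ≈ 0.072.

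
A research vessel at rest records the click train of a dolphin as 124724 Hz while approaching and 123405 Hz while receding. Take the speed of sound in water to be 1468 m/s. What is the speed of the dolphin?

f₁/f₂ = (v + v_s)/(v − v_s), so v_s = v · (f₁ − f₂)/(f₁ + f₂).
v_s = 1468 × (124724 − 123405)/(124724 + 123405) = 1468 × 1319/248129 ≈ 7.8 m/s.

7.8 m/s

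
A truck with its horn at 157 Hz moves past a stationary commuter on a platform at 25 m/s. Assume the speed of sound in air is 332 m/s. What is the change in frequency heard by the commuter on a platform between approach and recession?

Approaching: f₁ = f · v/(v − v_s) = 157 × 332/307 ≈ 169.8 Hz.
Receding: f₂ = f · v/(v + v_s) = 157 × 332/357 ≈ 146.0 Hz.
Drop: f₁ − f₂ = 2f·v·v_s/(v² − v_s²) = 2 × 157 × 332 × 25/(332² − 25²) ≈ 23.8 Hz.

23.8 Hz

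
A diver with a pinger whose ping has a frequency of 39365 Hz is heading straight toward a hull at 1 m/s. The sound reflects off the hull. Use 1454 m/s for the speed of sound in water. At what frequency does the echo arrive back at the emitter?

39419 Hz

The hull receives the sound from a moving source: f₁ = f₀ · v/(v − v_e) = 39365 × 1454/1453 ≈ 39392 Hz.
On the return leg the diver with a pinger is a moving observer: f₂ = f₁ · (v + v_e)/v = 39392 × 1455/1454 ≈ 39419 Hz.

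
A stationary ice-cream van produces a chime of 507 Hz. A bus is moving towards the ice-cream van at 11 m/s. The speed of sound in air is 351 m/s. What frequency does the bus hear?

523 Hz

Only the observer moves, toward the source, so f' = f · (v + v_o)/v.
f' = 507 × (351 + 11)/351 = 507 × 362/351 ≈ 523 Hz.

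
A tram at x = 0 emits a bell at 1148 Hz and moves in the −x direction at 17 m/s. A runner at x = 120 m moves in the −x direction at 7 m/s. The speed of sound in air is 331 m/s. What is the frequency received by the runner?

1115 Hz

The observer lies on the +x side, so the source is heading away from the observer and the observer is heading toward the source.
General Doppler shift: f' = f · (v + v_o)/(v + v_s).
f' = 1148 × (331 + 7)/(331 + 17) = 1148 × 338/348 ≈ 1115 Hz.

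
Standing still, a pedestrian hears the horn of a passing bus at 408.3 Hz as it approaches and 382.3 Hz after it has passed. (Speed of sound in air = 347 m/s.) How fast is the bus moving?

f₁/f₂ = (v + v_s)/(v − v_s), so v_s = v · (f₁ − f₂)/(f₁ + f₂).
v_s = 347 × (408.3 − 382.3)/(408.3 + 382.3) = 347 × 26.0/790.6 ≈ 11.4 m/s.

11.4 m/s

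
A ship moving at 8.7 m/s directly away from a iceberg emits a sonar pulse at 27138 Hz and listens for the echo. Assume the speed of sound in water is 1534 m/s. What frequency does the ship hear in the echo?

26832 Hz

The iceberg receives the sound from a moving source: f₁ = f₀ · v/(v + v_e) = 27138 × 1534/1542.7 ≈ 26985 Hz.
On the return leg the ship is a moving observer: f₂ = f₁ · (v − v_e)/v = 26985 × 1525.3/1534 ≈ 26832 Hz.
Equivalently f₂ = f₀ · (v − v_e)/(v + v_e).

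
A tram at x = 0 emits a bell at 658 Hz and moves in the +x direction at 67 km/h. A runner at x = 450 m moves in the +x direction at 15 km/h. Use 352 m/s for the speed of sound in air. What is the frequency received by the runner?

67 km/h = 18.61 m/s; 15 km/h = 4.167 m/s.
The observer lies on the +x side, so the source is heading toward the observer and the observer is heading away from the source.
General Doppler shift: f' = f · (v − v_o)/(v − v_s).
f' = 658 × (352 − 4.167)/(352 − 18.61) = 658 × 347.83/333.39 ≈ 687 Hz.

687 Hz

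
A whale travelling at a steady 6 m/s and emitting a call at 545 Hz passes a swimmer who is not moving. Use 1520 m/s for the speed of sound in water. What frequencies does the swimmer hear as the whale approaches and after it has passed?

Approaching: f₁ = f · v/(v − v_s) = 545 × 1520/1514 ≈ 547 Hz.
Receding: f₂ = f · v/(v + v_s) = 545 × 1520/1526 ≈ 543 Hz.

547 Hz approaching; 543 Hz receding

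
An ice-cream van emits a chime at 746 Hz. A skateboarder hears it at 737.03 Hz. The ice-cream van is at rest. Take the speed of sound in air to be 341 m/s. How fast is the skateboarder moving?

f' < f, so the skateboarder is receding.
f' = f · (v − v_o)/v ⇒ v_o = v · |f'/f − 1|.
v_o = 341 × |737.03/746 − 1| = 341 × 0.01202 ≈ 4.1 m/s.

4.1 m/s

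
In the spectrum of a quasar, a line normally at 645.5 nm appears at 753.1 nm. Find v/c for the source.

0.153

λ'/λ₀ = 1.1667 > 1 (redshift), so the source is receding.
λ'/λ₀ = √((1 + β)/(1 − β)) for a receding source ⇒ β = (r² − 1)/(r² + 1) with r = λ'/λ₀.
β = (1.3612 − 1)/(1.3612 + 1) ≈ 0.153.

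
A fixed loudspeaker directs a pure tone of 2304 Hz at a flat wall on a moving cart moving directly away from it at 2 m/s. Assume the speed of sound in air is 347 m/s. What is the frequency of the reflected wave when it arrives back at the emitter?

At the flat wall on a moving cart (a moving observer), f₁ = f₀ · (v − u)/v = 2304 × 345/347 ≈ 2291 Hz.
The reflection then acts as a moving source: f₂ = f₁ · v/(v + u) ≈ 2278 Hz.

2278 Hz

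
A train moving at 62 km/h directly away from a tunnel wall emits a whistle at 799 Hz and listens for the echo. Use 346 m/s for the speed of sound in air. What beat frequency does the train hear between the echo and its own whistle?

76 Hz

62 km/h = 17.22 m/s.
The tunnel wall receives the sound from a moving source: f₁ = f₀ · v/(v + v_e) = 799 × 346/363.22 ≈ 761.1 Hz.
On the return leg the train is a moving observer: f₂ = f₁ · (v − v_e)/v = 761.1 × 328.78/346 ≈ 723.2 Hz.
Beat against the emitted tone: |f₂ − f₀| = 2v_e·f₀/(v + v_e) = 2 × 17.22 × 799/363.22 ≈ 76 Hz.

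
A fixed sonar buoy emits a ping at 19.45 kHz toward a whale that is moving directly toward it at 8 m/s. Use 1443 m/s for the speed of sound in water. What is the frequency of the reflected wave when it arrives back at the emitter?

At the whale (a moving observer), f₁ = f₀ · (v + u)/v = 19.45 × 1451/1443 ≈ 19.56 kHz.
On reflection it acts as a source moving toward the stationary detector: f₂ = f₁ · v/(v − u) = 19.56 × 1443/1435 ≈ 19.67 kHz.
Equivalently f₂ = f₀ · (v + u)/(v − u).

19.67 kHz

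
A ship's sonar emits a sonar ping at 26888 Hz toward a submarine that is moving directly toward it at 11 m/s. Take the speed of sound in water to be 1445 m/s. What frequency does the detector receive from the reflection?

At the submarine (a moving observer), f₁ = f₀ · (v + u)/v = 26888 × 1456/1445 ≈ 27093 Hz.
On reflection it acts as a source moving toward the stationary detector: f₂ = f₁ · v/(v − u) = 27093 × 1445/1434 ≈ 27301 Hz.
Equivalently f₂ = f₀ · (v + u)/(v − u).

27301 Hz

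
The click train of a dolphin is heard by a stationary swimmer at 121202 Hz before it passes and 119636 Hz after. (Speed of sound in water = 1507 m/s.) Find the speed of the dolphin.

f₁/f₂ = (v + v_s)/(v − v_s), so v_s = v · (f₁ − f₂)/(f₁ + f₂).
v_s = 1507 × (121202 − 119636)/(121202 + 119636) = 1507 × 1566/240838 ≈ 9.8 m/s.

9.8 m/s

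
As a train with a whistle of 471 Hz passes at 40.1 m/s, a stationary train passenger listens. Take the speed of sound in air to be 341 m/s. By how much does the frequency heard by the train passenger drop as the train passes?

Approaching: f₁ = f · v/(v − v_s) = 471 × 341/300.9 ≈ 534 Hz.
Receding: f₂ = f · v/(v + v_s) = 471 × 341/381.1 ≈ 421 Hz.
Drop: f₁ − f₂ = 2f·v·v_s/(v² − v_s²) = 2 × 471 × 341 × 40.1/(341² − 40.1²) ≈ 112 Hz.

112 Hz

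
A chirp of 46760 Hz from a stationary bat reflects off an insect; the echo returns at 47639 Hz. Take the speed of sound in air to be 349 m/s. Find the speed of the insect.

Double Doppler shift off a moving reflector: f₂ = f₀ · (v + u)/(v − u) (u > 0 toward emitter).
Rearranging, u = v · (f₂ − f₀)/(f₂ + f₀) = 349 × 879/94399 ≈ 3.2 m/s.
So the insect is moving at 3.2 m/s toward the emitter.

3.2 m/s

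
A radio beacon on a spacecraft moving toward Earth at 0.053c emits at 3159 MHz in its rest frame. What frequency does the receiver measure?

Relativistic Doppler for frequency: f' = f₀ · √((1 + β)/(1 − β)).
f' = 3159 × √(1.0530/0.9470) = 3159 × 1.05448 ≈ 3331.1 MHz.

3331.1 MHz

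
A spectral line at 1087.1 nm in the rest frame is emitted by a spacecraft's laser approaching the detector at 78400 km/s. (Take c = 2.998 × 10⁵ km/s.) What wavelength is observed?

β = v/c = 78400/299800 = 0.2615.
Relativistic Doppler for wavelength: λ' = λ₀ · √((1 − β)/(1 + β)).
λ' = 1087.1 × √(0.7385/1.2615) = 1087.1 × 0.76512 ≈ 831.8 nm.

831.8 nm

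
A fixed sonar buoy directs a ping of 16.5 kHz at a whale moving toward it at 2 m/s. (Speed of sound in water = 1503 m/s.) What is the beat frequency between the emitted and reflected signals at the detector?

44.0 Hz

At the whale (a moving observer), f₁ = f₀ · (v + u)/v = 16.5 × 1505/1503 ≈ 16.5220 kHz.
On reflection it acts as a source moving toward the stationary detector: f₂ = f₁ · v/(v − u) = 16.5220 × 1503/1501 ≈ 16.5440 kHz.
Equivalently f₂ = f₀ · (v + u)/(v − u).
Beat frequency (with f₀ = 16500 Hz): |f₂ − f₀| = 2u·f₀/(v − u) = 2 × 2 × 16500/1501 ≈ 44.0 Hz.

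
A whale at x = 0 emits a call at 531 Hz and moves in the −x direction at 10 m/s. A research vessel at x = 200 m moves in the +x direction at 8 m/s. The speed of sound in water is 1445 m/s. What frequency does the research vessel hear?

524 Hz

The observer lies on the +x side, so the source is heading away from the observer and the observer is heading away from the source.
With source receding and observer receding, f' = f · (v − v_o)/(v + v_s).
f' = 531 × (1445 − 8)/(1445 + 10) = 531 × 1437/1455 ≈ 524 Hz.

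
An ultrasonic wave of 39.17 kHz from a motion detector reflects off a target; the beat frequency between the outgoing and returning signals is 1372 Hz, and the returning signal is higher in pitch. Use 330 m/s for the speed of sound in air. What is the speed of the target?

Double Doppler shift off a moving reflector: f₂ = f₀ · (v + u)/(v − u) (u > 0 toward emitter).
Returning signal is higher, so f₂ = f₀ + Δf = 39170 + 1372 = 40542 Hz.
Rearranging, u = v · (f₂ − f₀)/(f₂ + f₀) = 330 × 1372/79712 ≈ 5.7 m/s.
So the target is moving at 5.7 m/s toward the emitter.

5.7 m/s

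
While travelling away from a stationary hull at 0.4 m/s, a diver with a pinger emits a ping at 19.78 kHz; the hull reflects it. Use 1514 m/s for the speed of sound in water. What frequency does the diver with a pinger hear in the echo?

The hull receives the sound from a moving source: f₁ = f₀ · v/(v + v_e) = 19.78 × 1514/1514.4 ≈ 19.77 kHz.
On the return leg the diver with a pinger is a moving observer: f₂ = f₁ · (v − v_e)/v = 19.77 × 1513.6/1514 ≈ 19.77 kHz.

19.77 kHz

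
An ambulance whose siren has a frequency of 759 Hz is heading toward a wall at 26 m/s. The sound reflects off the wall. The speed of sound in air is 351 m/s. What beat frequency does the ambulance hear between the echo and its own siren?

121 Hz

The wall receives the sound from a moving source: f₁ = f₀ · v/(v − v_e) = 759 × 351/325 ≈ 819.7 Hz.
On the return leg the ambulance is a moving observer: f₂ = f₁ · (v + v_e)/v = 819.7 × 377/351 ≈ 880.4 Hz.
Equivalently f₂ = f₀ · (v + v_e)/(v − v_e).
Beat against the emitted tone: |f₂ − f₀| = 2v_e·f₀/(v − v_e) = 2 × 26 × 759/325 ≈ 121 Hz.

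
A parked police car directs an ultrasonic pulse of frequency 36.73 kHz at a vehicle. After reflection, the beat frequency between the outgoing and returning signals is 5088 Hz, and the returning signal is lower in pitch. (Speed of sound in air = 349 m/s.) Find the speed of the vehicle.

26 m/s

Double Doppler shift off a moving reflector: f₂ = f₀ · (v + u)/(v − u) (u > 0 toward emitter).
Returning signal is lower, so f₂ = f₀ − Δf = 36730 − 5088 = 31642 Hz.
Rearranging, u = v · (f₂ − f₀)/(f₂ + f₀) = 349 × -5088/68372 ≈ -26 m/s.
So the vehicle is moving at 26 m/s away from the emitter.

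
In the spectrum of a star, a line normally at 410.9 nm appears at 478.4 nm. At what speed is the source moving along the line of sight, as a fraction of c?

λ'/λ₀ = 1.1643 > 1 (redshift), so the source is receding.
λ'/λ₀ = √((1 + β)/(1 − β)) for a receding source ⇒ β = (r² − 1)/(r² + 1) with r = λ'/λ₀.
β = (1.3555 − 1)/(1.3555 + 1) ≈ 0.151.

0.151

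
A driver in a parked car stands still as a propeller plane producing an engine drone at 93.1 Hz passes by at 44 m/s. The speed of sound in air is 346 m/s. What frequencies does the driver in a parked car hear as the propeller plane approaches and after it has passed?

107 Hz approaching; 83 Hz receding

Approaching: f₁ = f · v/(v − v_s) = 93.1 × 346/302 ≈ 107 Hz.
Receding: f₂ = f · v/(v + v_s) = 93.1 × 346/390 ≈ 83 Hz.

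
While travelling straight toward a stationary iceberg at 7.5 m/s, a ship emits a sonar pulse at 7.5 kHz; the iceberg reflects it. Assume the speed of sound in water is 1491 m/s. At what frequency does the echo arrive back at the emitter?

The iceberg receives the sound from a moving source: f₁ = f₀ · v/(v − v_e) = 7.5 × 1491/1483.5 ≈ 7.54 kHz.
On the return leg the ship is a moving observer: f₂ = f₁ · (v + v_e)/v = 7.54 × 1498.5/1491 ≈ 7.58 kHz.
Equivalently f₂ = f₀ · (v + v_e)/(v − v_e).

7.58 kHz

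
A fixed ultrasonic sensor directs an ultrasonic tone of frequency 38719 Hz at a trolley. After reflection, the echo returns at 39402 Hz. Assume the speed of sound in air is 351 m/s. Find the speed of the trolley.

3.1 m/s

Double Doppler shift off a moving reflector: f₂ = f₀ · (v + u)/(v − u) (u > 0 toward emitter).
Rearranging, u = v · (f₂ − f₀)/(f₂ + f₀) = 351 × 683/78121 ≈ 3.1 m/s.
So the trolley is moving at 3.1 m/s toward the emitter.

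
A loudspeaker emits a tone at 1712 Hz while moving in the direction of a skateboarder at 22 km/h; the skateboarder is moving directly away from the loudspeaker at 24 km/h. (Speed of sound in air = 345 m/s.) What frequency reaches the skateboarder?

22 km/h = 6.111 m/s; 24 km/h = 6.667 m/s.
General Doppler shift: f' = f · (v − v_o)/(v − v_s).
f' = 1712 × (345 − 6.667)/(345 − 6.111) = 1712 × 338.33/338.89 ≈ 1709 Hz.

1709 Hz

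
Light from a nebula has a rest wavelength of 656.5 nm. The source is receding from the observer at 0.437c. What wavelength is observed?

Relativistic Doppler for wavelength: λ' = λ₀ · √((1 + β)/(1 − β)).
λ' = 656.5 × √(1.4370/0.5630) = 656.5 × 1.59762 ≈ 1048.8 nm.

1048.8 nm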